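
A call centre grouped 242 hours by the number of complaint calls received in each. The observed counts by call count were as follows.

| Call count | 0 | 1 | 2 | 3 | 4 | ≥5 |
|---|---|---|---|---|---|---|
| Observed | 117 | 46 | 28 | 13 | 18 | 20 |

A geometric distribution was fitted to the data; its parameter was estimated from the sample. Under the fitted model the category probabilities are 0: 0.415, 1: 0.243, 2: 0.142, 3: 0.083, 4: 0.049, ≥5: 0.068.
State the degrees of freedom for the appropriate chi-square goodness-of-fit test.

There are k = 6 categories and 1 parameter estimated from the data, so df = 6 − 1 − 1 = 4.

4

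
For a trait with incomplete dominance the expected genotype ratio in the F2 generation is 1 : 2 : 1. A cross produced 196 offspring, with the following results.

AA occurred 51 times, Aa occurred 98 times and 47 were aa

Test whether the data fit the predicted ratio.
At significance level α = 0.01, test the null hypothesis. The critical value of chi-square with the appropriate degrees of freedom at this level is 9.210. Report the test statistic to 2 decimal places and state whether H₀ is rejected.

Ratio total = 4. Expected counts: 196×1/4 = 49, 196×2/4 = 98, 196×1/4 = 49.
χ² = (51−49)²/49 + (98−98)²/98 + (47−49)²/49
   = 0.082 + 0.000 + 0.082
Sum = 0.16
df = 2. Since 0.16 < 9.210, we do not reject H₀.

0.16; do not reject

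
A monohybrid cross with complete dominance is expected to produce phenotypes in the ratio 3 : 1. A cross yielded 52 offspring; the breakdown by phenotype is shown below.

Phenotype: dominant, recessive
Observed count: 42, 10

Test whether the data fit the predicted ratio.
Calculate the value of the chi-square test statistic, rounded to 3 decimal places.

0.923

Ratio total = 4. Expected counts: 52×3/4 = 39, 52×1/4 = 13.
cat            O        E   (O−E)²/E
dominant      42       39     0.2308
recessive     10       13     0.6923
Sum = 0.923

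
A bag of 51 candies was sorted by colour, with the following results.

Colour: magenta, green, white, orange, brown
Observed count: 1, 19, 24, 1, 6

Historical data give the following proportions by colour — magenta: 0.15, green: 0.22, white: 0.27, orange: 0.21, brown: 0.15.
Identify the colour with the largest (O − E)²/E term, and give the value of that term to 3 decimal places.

orange, 8.803

Expected counts E_i = n·p_i: 51×0.15 = 7.65, 51×0.22 = 11.22, 51×0.27 = 13.77, 51×0.21 = 10.71, 51×0.15 = 7.65.
cat          O        E   (O−E)²/E
magenta      1     7.65     5.7807
green       19    11.22     5.3947
white       24    13.77     7.6001
orange       1    10.71     8.8034
brown        6     7.65     0.3559
The largest term is for orange: 8.803.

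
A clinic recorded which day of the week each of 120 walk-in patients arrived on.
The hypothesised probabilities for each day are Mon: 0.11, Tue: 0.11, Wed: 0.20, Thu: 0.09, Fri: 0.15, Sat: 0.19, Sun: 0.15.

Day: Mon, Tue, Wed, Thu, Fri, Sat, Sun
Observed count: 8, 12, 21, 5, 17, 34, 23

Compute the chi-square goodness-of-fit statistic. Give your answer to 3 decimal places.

Expected counts E_i = n·p_i: 120×0.11 = 13.2, 120×0.11 = 13.2, 120×0.20 = 24, 120×0.09 = 10.8, 120×0.15 = 18, 120×0.19 = 22.8, 120×0.15 = 18.
Mon: (8 − 13.2)²/13.2 = 27.04/13.2 = 2.0485
Tue: (12 − 13.2)²/13.2 = 1.44/13.2 = 0.1091
Wed: (21 − 24)²/24 = 9/24 = 0.3750
Thu: (5 − 10.8)²/10.8 = 33.64/10.8 = 3.1148
Fri: (17 − 18)²/18 = 1/18 = 0.0556
Sat: (34 − 22.8)²/22.8 = 125.44/22.8 = 5.5018
Sun: (23 − 18)²/18 = 25/18 = 1.3889
Sum = 12.594

12.594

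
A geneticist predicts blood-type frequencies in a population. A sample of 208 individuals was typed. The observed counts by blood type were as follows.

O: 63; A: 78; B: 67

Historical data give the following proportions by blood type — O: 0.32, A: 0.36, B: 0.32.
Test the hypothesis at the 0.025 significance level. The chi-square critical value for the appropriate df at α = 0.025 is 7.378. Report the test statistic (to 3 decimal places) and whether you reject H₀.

0.323; do not reject

Expected counts E_i = n·p_i: 208×0.32 = 66.56, 208×0.36 = 74.88, 208×0.32 = 66.56.
O: (63 − 66.56)²/66.56 = 12.6736/66.56 = 0.1904
A: (78 − 74.88)²/74.88 = 9.7344/74.88 = 0.1300
B: (67 − 66.56)²/66.56 = 0.1936/66.56 = 0.0029
Sum = 0.323
df = 2. Since 0.323 < 7.378, we do not reject H₀.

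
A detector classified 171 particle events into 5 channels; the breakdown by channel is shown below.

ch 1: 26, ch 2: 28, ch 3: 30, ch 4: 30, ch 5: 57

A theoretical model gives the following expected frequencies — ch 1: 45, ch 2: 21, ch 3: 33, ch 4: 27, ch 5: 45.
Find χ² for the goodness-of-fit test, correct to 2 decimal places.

14.16

cat         O        E   (O−E)²/E
ch 1       26       45      8.022
ch 2       28       21      2.333
ch 3       30       33      0.273
ch 4       30       27      0.333
ch 5       57       45      3.200
Sum = 14.16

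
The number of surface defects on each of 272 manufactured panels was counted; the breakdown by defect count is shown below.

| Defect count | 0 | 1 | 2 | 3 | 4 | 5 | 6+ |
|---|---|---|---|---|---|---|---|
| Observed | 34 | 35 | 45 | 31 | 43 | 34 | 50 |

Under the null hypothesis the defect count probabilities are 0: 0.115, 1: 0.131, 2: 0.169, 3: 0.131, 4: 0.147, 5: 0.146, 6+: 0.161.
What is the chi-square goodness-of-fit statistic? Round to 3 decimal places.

2.799

Expected counts E_i = n·p_i: 272×0.115 = 31.28, 272×0.131 = 35.632, 272×0.169 = 45.968, 272×0.131 = 35.632, 272×0.147 = 39.984, 272×0.146 = 39.712, 272×0.161 = 43.792.
χ² = (34−31.28)²/31.28 + (35−35.632)²/35.632 + (45−45.968)²/45.968 + (31−35.632)²/35.632 + (43−39.984)²/39.984 + (34−39.712)²/39.712 + (50−43.792)²/43.792
   = 0.2365 + 0.0112 + 0.0204 + 0.6021 + 0.2275 + 0.8216 + 0.8801
Sum = 2.799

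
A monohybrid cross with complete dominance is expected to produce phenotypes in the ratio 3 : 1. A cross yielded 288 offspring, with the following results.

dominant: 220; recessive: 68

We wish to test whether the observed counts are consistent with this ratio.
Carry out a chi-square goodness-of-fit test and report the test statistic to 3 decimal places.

0.296

Ratio total = 4. Expected counts: 288×3/4 = 216, 288×1/4 = 72.
χ² = (220−216)²/216 + (68−72)²/72
   = 0.0741 + 0.2222
Sum = 0.296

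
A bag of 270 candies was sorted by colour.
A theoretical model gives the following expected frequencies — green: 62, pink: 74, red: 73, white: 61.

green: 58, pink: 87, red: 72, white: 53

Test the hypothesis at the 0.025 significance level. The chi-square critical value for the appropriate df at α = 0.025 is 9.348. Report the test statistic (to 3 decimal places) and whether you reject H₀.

χ² = (58−62)²/62 + (87−74)²/74 + (72−73)²/73 + (53−61)²/61
   = 0.2581 + 2.2838 + 0.0137 + 1.0492
Sum = 3.605
df = 3. Since 3.605 < 9.348, we do not reject H₀.

3.605; do not reject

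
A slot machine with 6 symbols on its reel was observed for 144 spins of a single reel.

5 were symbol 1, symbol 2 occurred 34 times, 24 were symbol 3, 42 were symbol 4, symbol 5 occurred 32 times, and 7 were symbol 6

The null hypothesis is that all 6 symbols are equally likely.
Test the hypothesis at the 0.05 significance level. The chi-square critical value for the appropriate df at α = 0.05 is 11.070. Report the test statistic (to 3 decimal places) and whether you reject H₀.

47.417; reject

Under H₀ each category has probability 1/6, so each expected count is 144/6 = 24.
cat           O        E   (O−E)²/E
symbol 1      5       24    15.0417
symbol 2     34       24     4.1667
symbol 3     24       24     0.0000
symbol 4     42       24    13.5000
symbol 5     32       24     2.6667
symbol 6      7       24    12.0417
Sum = 47.417
df = 5. Since 47.417 > 11.070, we reject H₀.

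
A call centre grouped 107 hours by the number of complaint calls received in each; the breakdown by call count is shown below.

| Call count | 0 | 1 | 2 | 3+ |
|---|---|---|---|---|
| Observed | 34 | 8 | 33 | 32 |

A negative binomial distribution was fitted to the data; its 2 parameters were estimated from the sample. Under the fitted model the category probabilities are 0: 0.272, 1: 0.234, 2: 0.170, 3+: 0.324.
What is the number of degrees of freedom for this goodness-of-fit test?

1

There are k = 4 categories and 2 parameters estimated from the data, so df = 4 − 1 − 2 = 1.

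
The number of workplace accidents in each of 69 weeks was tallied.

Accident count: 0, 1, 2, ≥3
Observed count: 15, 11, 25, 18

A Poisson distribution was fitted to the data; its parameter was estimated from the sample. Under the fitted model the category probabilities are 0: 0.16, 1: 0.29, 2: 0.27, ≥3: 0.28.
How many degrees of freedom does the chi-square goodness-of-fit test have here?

There are k = 4 categories and 1 parameter estimated from the data, so df = 4 − 1 − 1 = 2.

2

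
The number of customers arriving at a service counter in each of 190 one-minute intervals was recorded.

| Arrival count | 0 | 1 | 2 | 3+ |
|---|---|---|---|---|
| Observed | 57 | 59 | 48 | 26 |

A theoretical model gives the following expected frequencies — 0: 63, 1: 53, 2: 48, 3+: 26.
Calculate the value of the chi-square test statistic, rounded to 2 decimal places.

1.25

0: (57 − 63)²/63 = 36/63 = 0.571
1: (59 − 53)²/53 = 36/53 = 0.679
2: (48 − 48)²/48 = 0/48 = 0.000
3+: (26 − 26)²/26 = 0/26 = 0.000
Sum = 1.25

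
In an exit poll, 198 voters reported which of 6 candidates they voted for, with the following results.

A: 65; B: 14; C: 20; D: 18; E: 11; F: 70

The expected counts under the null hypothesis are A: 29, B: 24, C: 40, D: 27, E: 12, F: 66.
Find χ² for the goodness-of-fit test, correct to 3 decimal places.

62.182

χ² = (65−29)²/29 + (14−24)²/24 + (20−40)²/40 + (18−27)²/27 + (11−12)²/12 + (70−66)²/66
   = 44.6897 + 4.1667 + 10.0000 + 3.0000 + 0.0833 + 0.2424
Sum = 62.182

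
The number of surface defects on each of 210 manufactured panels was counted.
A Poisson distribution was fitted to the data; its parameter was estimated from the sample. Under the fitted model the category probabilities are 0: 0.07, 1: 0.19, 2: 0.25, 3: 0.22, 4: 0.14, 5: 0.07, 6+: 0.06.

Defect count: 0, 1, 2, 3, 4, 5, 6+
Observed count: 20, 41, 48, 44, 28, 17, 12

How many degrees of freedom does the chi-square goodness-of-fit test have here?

There are k = 7 categories and 1 parameter estimated from the data, so df = 7 − 1 − 1 = 5.

5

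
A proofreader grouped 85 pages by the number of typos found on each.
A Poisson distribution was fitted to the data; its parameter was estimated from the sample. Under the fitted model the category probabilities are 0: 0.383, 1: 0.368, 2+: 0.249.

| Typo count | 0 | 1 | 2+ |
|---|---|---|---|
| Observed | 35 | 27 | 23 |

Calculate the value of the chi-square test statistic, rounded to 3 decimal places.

0.928

Expected counts E_i = n·p_i: 85×0.383 = 32.555, 85×0.368 = 31.28, 85×0.249 = 21.165.
0: (35 − 32.555)²/32.555 = 5.978025/32.555 = 0.1836
1: (27 − 31.28)²/31.28 = 18.3184/31.28 = 0.5856
2+: (23 − 21.165)²/21.165 = 3.367225/21.165 = 0.1591
Sum = 0.928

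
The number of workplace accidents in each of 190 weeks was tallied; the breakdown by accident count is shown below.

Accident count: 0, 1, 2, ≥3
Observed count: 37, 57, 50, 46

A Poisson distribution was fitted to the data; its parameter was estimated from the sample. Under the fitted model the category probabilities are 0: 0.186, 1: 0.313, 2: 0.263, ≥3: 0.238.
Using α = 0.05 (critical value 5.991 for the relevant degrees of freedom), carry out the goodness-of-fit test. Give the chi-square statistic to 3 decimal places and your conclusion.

Expected counts E_i = n·p_i: 190×0.186 = 35.34, 190×0.313 = 59.47, 190×0.263 = 49.97, 190×0.238 = 45.22.
χ² = (37−35.34)²/35.34 + (57−59.47)²/59.47 + (50−49.97)²/49.97 + (46−45.22)²/45.22
   = 0.0780 + 0.1026 + 0.0000 + 0.0135
Sum = 0.194
df = 2. Since 0.194 < 5.991, we do not reject H₀.

0.194; do not reject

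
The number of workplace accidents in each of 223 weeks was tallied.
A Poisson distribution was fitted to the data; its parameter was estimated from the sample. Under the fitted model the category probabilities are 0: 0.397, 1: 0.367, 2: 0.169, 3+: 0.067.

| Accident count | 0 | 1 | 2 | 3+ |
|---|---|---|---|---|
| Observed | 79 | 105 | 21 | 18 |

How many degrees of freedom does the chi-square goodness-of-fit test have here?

2

There are k = 4 categories and 1 parameter estimated from the data, so df = 4 − 1 − 1 = 2.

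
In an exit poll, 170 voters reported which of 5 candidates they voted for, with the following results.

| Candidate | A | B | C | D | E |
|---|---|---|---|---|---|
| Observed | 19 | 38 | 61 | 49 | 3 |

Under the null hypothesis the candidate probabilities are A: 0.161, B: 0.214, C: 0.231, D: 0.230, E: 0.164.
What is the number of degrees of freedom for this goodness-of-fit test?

4

There are k = 5 categories and no parameters were estimated from the data, so df = 5 − 1 = 4.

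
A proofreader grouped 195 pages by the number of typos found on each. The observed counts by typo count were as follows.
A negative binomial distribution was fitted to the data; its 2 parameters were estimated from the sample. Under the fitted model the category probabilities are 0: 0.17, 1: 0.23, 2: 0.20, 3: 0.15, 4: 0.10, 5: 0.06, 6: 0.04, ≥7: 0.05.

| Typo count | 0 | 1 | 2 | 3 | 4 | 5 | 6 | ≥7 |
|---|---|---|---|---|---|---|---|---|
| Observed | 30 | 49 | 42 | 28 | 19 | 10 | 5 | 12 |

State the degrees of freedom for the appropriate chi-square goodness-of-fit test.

There are k = 8 categories and 2 parameters estimated from the data, so df = 8 − 1 − 2 = 5.

5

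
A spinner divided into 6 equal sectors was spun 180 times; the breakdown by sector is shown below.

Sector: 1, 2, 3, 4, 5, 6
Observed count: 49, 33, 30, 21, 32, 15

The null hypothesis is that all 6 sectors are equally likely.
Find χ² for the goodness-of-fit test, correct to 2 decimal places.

Expected count for each of the 6 categories: 180/6 = 30.
χ² = (49−30)²/30 + (33−30)²/30 + (30−30)²/30 + (21−30)²/30 + (32−30)²/30 + (15−30)²/30
   = 12.033 + 0.300 + 0.000 + 2.700 + 0.133 + 7.500
Sum = 22.67

22.67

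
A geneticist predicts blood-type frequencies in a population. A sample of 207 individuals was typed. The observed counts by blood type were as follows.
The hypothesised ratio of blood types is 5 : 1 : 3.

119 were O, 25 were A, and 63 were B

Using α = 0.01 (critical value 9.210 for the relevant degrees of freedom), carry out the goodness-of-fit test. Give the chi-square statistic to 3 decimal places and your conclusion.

Ratio total = 9. Expected counts: 207×5/9 = 115, 207×1/9 = 23, 207×3/9 = 69.
O: (119 − 115)²/115 = 16/115 = 0.1391
A: (25 − 23)²/23 = 4/23 = 0.1739
B: (63 − 69)²/69 = 36/69 = 0.5217
Sum = 0.835
df = 2. Since 0.835 < 9.210, we do not reject H₀.

0.835; do not reject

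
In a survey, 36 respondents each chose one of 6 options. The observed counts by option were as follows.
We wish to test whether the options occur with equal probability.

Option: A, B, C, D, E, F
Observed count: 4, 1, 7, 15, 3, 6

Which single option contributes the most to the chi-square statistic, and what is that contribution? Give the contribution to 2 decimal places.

Under H₀ each category has probability 1/6, so each expected count is 36/6 = 6.
χ² = (4−6)²/6 + (1−6)²/6 + (7−6)²/6 + (15−6)²/6 + (3−6)²/6 + (6−6)²/6
   = 0.667 + 4.167 + 0.167 + 13.500 + 1.500 + 0.000
The largest term is for D: 13.50.

D, 13.50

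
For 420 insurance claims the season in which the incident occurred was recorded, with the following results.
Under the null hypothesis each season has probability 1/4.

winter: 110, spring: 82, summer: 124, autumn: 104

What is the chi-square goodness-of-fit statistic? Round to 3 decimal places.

Under H₀ each category has probability 1/4, so each expected count is 420/4 = 105.
χ² = (110−105)²/105 + (82−105)²/105 + (124−105)²/105 + (104−105)²/105
   = 0.2381 + 5.0381 + 3.4381 + 0.0095
Sum = 8.724

8.724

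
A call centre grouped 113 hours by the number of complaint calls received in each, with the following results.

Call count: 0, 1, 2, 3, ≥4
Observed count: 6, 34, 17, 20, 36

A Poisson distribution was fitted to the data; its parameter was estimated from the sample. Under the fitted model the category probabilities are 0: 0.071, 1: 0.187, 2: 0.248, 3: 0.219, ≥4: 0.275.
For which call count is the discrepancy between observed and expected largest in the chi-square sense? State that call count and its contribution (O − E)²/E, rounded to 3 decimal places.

Expected counts E_i = n·p_i: 113×0.071 = 8.023, 113×0.187 = 21.131, 113×0.248 = 28.024, 113×0.219 = 24.747, 113×0.275 = 31.075.
χ² = (6−8.023)²/8.023 + (34−21.131)²/21.131 + (17−28.024)²/28.024 + (20−24.747)²/24.747 + (36−31.075)²/31.075
   = 0.5101 + 7.8374 + 4.3366 + 0.9106 + 0.7806
The largest term is for 1: 7.837.

1, 7.837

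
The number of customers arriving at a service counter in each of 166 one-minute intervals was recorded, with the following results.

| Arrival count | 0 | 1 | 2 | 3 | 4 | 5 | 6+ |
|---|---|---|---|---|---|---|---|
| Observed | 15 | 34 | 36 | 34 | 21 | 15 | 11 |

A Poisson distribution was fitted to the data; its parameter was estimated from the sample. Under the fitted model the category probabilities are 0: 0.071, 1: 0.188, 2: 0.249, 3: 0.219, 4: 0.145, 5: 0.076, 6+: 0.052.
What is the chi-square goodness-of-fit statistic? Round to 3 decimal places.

3.459

Expected counts E_i = n·p_i: 166×0.071 = 11.786, 166×0.188 = 31.208, 166×0.249 = 41.334, 166×0.219 = 36.354, 166×0.145 = 24.07, 166×0.076 = 12.616, 166×0.052 = 8.632.
χ² = (15−11.786)²/11.786 + (34−31.208)²/31.208 + (36−41.334)²/41.334 + (34−36.354)²/36.354 + (21−24.07)²/24.07 + (15−12.616)²/12.616 + (11−8.632)²/8.632
   = 0.8764 + 0.2498 + 0.6883 + 0.1524 + 0.3916 + 0.4505 + 0.6496
Sum = 3.459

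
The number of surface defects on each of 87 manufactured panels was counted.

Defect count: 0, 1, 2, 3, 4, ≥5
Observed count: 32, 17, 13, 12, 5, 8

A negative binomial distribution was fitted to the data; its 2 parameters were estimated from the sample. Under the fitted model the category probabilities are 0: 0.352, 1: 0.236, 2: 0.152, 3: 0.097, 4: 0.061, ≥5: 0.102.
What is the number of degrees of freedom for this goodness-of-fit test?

3

There are k = 6 categories and 2 parameters estimated from the data, so df = 6 − 1 − 2 = 3.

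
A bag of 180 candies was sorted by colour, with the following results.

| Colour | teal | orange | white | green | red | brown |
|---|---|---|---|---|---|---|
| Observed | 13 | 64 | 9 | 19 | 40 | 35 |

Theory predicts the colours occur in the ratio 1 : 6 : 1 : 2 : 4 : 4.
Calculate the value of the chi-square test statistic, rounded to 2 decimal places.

1.94

Ratio total = 18. Expected counts: 180×1/18 = 10, 180×6/18 = 60, 180×1/18 = 10, 180×2/18 = 20, 180×4/18 = 40, 180×4/18 = 40.
χ² = (13−10)²/10 + (64−60)²/60 + (9−10)²/10 + (19−20)²/20 + (40−40)²/40 + (35−40)²/40
   = 0.900 + 0.267 + 0.100 + 0.050 + 0.000 + 0.625
Sum = 1.94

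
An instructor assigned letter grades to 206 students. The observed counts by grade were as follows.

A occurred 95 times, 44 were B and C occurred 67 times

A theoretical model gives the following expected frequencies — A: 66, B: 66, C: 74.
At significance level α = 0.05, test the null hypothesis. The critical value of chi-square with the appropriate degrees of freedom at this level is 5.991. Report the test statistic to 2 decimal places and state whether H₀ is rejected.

20.74; reject

cat         O        E   (O−E)²/E
A          95       66     12.742
B          44       66      7.333
C          67       74      0.662
Sum = 20.74
df = 2. Since 20.74 > 5.991, we reject H₀.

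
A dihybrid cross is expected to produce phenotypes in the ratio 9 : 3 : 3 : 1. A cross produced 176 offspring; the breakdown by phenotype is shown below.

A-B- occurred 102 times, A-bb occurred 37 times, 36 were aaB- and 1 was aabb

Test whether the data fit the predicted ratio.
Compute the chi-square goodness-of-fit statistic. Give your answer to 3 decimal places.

Ratio total = 16. Expected counts: 176×9/16 = 99, 176×3/16 = 33, 176×3/16 = 33, 176×1/16 = 11.
χ² = (102−99)²/99 + (37−33)²/33 + (36−33)²/33 + (1−11)²/11
   = 0.0909 + 0.4848 + 0.2727 + 9.0909
Sum = 9.939

9.939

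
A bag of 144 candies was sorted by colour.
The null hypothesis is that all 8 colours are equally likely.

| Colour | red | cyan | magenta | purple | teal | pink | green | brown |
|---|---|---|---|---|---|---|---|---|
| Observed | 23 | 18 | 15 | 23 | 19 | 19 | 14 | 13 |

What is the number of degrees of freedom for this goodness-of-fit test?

There are k = 8 categories and no parameters were estimated from the data, so df = 8 − 1 = 7.

7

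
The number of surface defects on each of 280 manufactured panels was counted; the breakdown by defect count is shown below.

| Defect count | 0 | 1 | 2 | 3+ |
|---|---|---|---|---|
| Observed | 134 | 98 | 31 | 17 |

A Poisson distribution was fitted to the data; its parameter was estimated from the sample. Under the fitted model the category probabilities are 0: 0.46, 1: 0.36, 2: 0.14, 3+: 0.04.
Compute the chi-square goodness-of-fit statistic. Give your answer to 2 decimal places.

5.01

Expected counts E_i = n·p_i: 280×0.46 = 128.8, 280×0.36 = 100.8, 280×0.14 = 39.2, 280×0.04 = 11.2.
0: (134 − 128.8)²/128.8 = 27.04/128.8 = 0.210
1: (98 − 100.8)²/100.8 = 7.84/100.8 = 0.078
2: (31 − 39.2)²/39.2 = 67.24/39.2 = 1.715
3+: (17 − 11.2)²/11.2 = 33.64/11.2 = 3.004
Sum = 5.01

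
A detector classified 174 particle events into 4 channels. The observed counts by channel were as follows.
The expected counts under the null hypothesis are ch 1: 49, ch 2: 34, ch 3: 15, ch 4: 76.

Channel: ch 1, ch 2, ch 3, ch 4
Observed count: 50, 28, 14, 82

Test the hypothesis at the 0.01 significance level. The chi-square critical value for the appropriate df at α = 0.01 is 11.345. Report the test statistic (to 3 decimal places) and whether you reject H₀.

ch 1: (50 − 49)²/49 = 1/49 = 0.0204
ch 2: (28 − 34)²/34 = 36/34 = 1.0588
ch 3: (14 − 15)²/15 = 1/15 = 0.0667
ch 4: (82 − 76)²/76 = 36/76 = 0.4737
Sum = 1.620
df = 3. Since 1.620 < 11.345, we do not reject H₀.

1.620; do not reject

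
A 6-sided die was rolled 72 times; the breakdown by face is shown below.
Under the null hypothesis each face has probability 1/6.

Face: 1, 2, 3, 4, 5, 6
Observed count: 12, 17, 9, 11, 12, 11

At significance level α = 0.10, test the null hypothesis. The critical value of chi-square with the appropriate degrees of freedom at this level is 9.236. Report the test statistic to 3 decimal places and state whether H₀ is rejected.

3.000; do not reject

Expected count for each of the 6 categories: 72/6 = 12.
cat         O        E   (O−E)²/E
1          12       12     0.0000
2          17       12     2.0833
3           9       12     0.7500
4          11       12     0.0833
5          12       12     0.0000
6          11       12     0.0833
Sum = 3.000
df = 5. Since 3.000 < 9.236, we do not reject H₀.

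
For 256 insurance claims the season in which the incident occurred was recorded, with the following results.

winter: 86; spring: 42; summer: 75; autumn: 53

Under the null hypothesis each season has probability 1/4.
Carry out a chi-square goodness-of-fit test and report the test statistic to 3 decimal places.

Expected count for each of the 4 categories: 256/4 = 64.
cat         O        E   (O−E)²/E
winter     86       64     7.5625
spring     42       64     7.5625
summer     75       64     1.8906
autumn     53       64     1.8906
Sum = 18.906

18.906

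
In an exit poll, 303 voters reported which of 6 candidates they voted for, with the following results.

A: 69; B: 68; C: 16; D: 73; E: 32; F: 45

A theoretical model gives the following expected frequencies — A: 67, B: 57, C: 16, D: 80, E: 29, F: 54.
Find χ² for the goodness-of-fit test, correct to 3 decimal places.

χ² = (69−67)²/67 + (68−57)²/57 + (16−16)²/16 + (73−80)²/80 + (32−29)²/29 + (45−54)²/54
   = 0.0597 + 2.1228 + 0.0000 + 0.6125 + 0.3103 + 1.5000
Sum = 4.605

4.605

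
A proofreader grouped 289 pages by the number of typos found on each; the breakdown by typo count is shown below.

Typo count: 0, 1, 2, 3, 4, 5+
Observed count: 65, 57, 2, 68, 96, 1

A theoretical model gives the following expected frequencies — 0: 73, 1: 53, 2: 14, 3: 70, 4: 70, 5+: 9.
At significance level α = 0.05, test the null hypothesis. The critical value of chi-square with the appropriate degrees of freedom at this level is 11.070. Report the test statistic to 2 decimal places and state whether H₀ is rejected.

28.29; reject

χ² = (65−73)²/73 + (57−53)²/53 + (2−14)²/14 + (68−70)²/70 + (96−70)²/70 + (1−9)²/9
   = 0.877 + 0.302 + 10.286 + 0.057 + 9.657 + 7.111
Sum = 28.29
df = 5. Since 28.29 > 11.070, we reject H₀.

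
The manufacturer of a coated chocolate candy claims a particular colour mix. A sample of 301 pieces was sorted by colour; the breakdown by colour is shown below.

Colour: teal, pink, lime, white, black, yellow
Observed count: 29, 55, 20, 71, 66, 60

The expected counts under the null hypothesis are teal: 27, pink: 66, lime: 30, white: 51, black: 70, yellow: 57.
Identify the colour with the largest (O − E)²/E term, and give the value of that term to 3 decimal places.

teal: (29 − 27)²/27 = 4/27 = 0.1481
pink: (55 − 66)²/66 = 121/66 = 1.8333
lime: (20 − 30)²/30 = 100/30 = 3.3333
white: (71 − 51)²/51 = 400/51 = 7.8431
black: (66 − 70)²/70 = 16/70 = 0.2286
yellow: (60 − 57)²/57 = 9/57 = 0.1579
The largest term is for white: 7.843.

white, 7.843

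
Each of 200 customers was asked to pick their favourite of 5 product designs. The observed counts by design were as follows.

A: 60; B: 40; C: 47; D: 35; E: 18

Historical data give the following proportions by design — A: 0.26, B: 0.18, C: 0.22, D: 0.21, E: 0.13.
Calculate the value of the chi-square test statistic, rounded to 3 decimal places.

Expected counts E_i = n·p_i: 200×0.26 = 52, 200×0.18 = 36, 200×0.22 = 44, 200×0.21 = 42, 200×0.13 = 26.
cat         O        E   (O−E)²/E
A          60       52     1.2308
B          40       36     0.4444
C          47       44     0.2045
D          35       42     1.1667
E          18       26     2.4615
Sum = 5.508

5.508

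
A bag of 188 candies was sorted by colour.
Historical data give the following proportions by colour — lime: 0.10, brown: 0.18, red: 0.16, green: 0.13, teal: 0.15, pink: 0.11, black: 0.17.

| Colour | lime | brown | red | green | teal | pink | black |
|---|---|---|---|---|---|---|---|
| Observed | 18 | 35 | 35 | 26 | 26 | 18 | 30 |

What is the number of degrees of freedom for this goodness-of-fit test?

There are k = 7 categories and no parameters were estimated from the data, so df = 7 − 1 = 6.

6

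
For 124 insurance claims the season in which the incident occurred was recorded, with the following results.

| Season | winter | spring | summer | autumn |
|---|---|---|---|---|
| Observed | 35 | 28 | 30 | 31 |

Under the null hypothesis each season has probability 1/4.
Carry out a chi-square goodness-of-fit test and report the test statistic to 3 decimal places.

Expected count for each of the 4 categories: 124/4 = 31.
cat         O        E   (O−E)²/E
winter     35       31     0.5161
spring     28       31     0.2903
summer     30       31     0.0323
autumn     31       31     0.0000
Sum = 0.839

0.839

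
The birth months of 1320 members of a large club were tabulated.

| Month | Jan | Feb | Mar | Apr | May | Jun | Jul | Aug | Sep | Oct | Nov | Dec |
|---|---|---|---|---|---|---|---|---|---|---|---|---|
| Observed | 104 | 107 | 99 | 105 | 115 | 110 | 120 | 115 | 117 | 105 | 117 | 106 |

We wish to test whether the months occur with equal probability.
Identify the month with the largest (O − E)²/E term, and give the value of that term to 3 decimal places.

Under H₀ each category has probability 1/12, so each expected count is 1320/12 = 110.
χ² = (104−110)²/110 + (107−110)²/110 + (99−110)²/110 + (105−110)²/110 + (115−110)²/110 + (110−110)²/110 + (120−110)²/110 + (115−110)²/110 + (117−110)²/110 + (105−110)²/110 + (117−110)²/110 + (106−110)²/110
   = 0.3273 + 0.0818 + 1.1000 + 0.2273 + 0.2273 + 0.0000 + 0.9091 + 0.2273 + 0.4455 + 0.2273 + 0.4455 + 0.1455
The largest term is for Mar: 1.100.

Mar, 1.100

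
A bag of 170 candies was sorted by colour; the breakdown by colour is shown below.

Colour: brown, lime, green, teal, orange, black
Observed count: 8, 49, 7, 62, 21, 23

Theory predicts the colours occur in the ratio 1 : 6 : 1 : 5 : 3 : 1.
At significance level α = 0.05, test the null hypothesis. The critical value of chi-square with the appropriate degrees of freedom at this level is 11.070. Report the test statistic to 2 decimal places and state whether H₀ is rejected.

Ratio total = 17. Expected counts: 170×1/17 = 10, 170×6/17 = 60, 170×1/17 = 10, 170×5/17 = 50, 170×3/17 = 30, 170×1/17 = 10.
χ² = (8−10)²/10 + (49−60)²/60 + (7−10)²/10 + (62−50)²/50 + (21−30)²/30 + (23−10)²/10
   = 0.400 + 2.017 + 0.900 + 2.880 + 2.700 + 16.900
Sum = 25.80
df = 5. Since 25.80 > 11.070, we reject H₀.

25.80; reject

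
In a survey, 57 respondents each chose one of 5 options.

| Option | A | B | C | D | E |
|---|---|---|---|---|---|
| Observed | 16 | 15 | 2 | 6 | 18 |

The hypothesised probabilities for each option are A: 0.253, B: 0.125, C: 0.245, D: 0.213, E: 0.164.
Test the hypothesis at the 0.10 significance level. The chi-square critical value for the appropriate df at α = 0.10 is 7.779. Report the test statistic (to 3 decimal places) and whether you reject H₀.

Expected counts E_i = n·p_i: 57×0.253 = 14.421, 57×0.125 = 7.125, 57×0.245 = 13.965, 57×0.213 = 12.141, 57×0.164 = 9.348.
A: (16 − 14.421)²/14.421 = 2.493241/14.421 = 0.1729
B: (15 − 7.125)²/7.125 = 62.015625/7.125 = 8.7039
C: (2 − 13.965)²/13.965 = 143.161225/13.965 = 10.2514
D: (6 − 12.141)²/12.141 = 37.711881/12.141 = 3.1062
E: (18 − 9.348)²/9.348 = 74.857104/9.348 = 8.0078
Sum = 30.242
df = 4. Since 30.242 > 7.779, we reject H₀.

30.242; reject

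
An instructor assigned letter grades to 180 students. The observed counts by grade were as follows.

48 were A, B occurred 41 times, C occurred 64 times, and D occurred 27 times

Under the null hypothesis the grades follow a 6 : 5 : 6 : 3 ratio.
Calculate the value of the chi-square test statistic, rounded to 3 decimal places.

Ratio total = 20. Expected counts: 180×6/20 = 54, 180×5/20 = 45, 180×6/20 = 54, 180×3/20 = 27.
cat         O        E   (O−E)²/E
A          48       54     0.6667
B          41       45     0.3556
C          64       54     1.8519
D          27       27     0.0000
Sum = 2.874

2.874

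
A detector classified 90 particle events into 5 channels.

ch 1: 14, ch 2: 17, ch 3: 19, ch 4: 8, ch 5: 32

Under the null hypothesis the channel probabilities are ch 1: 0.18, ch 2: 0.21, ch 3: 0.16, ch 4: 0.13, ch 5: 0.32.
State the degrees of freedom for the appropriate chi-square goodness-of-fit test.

There are k = 5 categories and no parameters were estimated from the data, so df = 5 − 1 = 4.

4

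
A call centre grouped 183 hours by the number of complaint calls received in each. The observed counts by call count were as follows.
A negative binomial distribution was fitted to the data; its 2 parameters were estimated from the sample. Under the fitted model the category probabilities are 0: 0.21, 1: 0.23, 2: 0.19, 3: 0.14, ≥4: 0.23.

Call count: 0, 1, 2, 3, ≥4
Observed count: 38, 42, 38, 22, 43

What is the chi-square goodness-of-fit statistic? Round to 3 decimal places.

0.836

Expected counts E_i = n·p_i: 183×0.21 = 38.43, 183×0.23 = 42.09, 183×0.19 = 34.77, 183×0.14 = 25.62, 183×0.23 = 42.09.
χ² = (38−38.43)²/38.43 + (42−42.09)²/42.09 + (38−34.77)²/34.77 + (22−25.62)²/25.62 + (43−42.09)²/42.09
   = 0.0048 + 0.0002 + 0.3001 + 0.5115 + 0.0197
Sum = 0.836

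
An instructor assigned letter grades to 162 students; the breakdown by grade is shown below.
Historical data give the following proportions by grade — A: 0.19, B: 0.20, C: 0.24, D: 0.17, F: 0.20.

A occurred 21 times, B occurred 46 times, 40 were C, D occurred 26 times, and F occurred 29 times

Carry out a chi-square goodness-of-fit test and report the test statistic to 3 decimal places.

9.291

Expected counts E_i = n·p_i: 162×0.19 = 30.78, 162×0.20 = 32.4, 162×0.24 = 38.88, 162×0.17 = 27.54, 162×0.20 = 32.4.
χ² = (21−30.78)²/30.78 + (46−32.4)²/32.4 + (40−38.88)²/38.88 + (26−27.54)²/27.54 + (29−32.4)²/32.4
   = 3.1075 + 5.7086 + 0.0323 + 0.0861 + 0.3568
Sum = 9.291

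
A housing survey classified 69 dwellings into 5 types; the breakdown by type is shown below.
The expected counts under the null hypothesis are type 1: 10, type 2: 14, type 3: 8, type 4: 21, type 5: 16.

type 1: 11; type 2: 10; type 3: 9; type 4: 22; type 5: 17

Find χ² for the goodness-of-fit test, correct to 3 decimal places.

χ² = (11−10)²/10 + (10−14)²/14 + (9−8)²/8 + (22−21)²/21 + (17−16)²/16
   = 0.1000 + 1.1429 + 0.1250 + 0.0476 + 0.0625
Sum = 1.478

1.478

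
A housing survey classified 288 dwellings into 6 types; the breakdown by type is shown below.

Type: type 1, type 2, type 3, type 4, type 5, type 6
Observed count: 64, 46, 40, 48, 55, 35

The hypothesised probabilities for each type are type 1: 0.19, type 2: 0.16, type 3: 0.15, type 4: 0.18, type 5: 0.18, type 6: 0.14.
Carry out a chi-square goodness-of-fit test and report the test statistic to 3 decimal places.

2.990

Expected counts E_i = n·p_i: 288×0.19 = 54.72, 288×0.16 = 46.08, 288×0.15 = 43.2, 288×0.18 = 51.84, 288×0.18 = 51.84, 288×0.14 = 40.32.
cat         O        E   (O−E)²/E
type 1     64    54.72     1.5738
type 2     46    46.08     0.0001
type 3     40     43.2     0.2370
type 4     48    51.84     0.2844
type 5     55    51.84     0.1926
type 6     35    40.32     0.7019
Sum = 2.990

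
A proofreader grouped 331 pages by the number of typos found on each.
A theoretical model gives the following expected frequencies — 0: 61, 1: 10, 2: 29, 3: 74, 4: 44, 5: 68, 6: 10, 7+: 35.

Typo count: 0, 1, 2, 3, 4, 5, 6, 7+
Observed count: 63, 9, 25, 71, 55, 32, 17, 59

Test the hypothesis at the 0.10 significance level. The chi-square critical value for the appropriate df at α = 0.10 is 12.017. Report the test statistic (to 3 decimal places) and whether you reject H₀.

44.005; reject

0: (63 − 61)²/61 = 4/61 = 0.0656
1: (9 − 10)²/10 = 1/10 = 0.1000
2: (25 − 29)²/29 = 16/29 = 0.5517
3: (71 − 74)²/74 = 9/74 = 0.1216
4: (55 − 44)²/44 = 121/44 = 2.7500
5: (32 − 68)²/68 = 1296/68 = 19.0588
6: (17 − 10)²/10 = 49/10 = 4.9000
7+: (59 − 35)²/35 = 576/35 = 16.4571
Sum = 44.005
df = 7. Since 44.005 > 12.017, we reject H₀.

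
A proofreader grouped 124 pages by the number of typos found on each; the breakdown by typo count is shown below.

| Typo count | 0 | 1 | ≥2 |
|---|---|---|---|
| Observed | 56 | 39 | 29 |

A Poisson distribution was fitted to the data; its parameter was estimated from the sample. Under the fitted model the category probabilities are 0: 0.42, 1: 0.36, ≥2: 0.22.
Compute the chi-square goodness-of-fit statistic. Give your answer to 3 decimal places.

Expected counts E_i = n·p_i: 124×0.42 = 52.08, 124×0.36 = 44.64, 124×0.22 = 27.28.
χ² = (56−52.08)²/52.08 + (39−44.64)²/44.64 + (29−27.28)²/27.28
   = 0.2951 + 0.7126 + 0.1084
Sum = 1.116

1.116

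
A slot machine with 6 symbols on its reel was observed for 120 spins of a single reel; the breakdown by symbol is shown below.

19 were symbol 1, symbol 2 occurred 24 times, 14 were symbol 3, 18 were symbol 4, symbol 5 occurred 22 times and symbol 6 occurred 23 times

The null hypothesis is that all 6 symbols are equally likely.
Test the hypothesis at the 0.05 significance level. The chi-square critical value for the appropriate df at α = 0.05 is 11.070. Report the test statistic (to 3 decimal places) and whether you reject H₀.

Expected count for each of the 6 categories: 120/6 = 20.
symbol 1: (19 − 20)²/20 = 1/20 = 0.0500
symbol 2: (24 − 20)²/20 = 16/20 = 0.8000
symbol 3: (14 − 20)²/20 = 36/20 = 1.8000
symbol 4: (18 − 20)²/20 = 4/20 = 0.2000
symbol 5: (22 − 20)²/20 = 4/20 = 0.2000
symbol 6: (23 − 20)²/20 = 9/20 = 0.4500
Sum = 3.500
df = 5. Since 3.500 < 11.070, we do not reject H₀.

3.500; do not reject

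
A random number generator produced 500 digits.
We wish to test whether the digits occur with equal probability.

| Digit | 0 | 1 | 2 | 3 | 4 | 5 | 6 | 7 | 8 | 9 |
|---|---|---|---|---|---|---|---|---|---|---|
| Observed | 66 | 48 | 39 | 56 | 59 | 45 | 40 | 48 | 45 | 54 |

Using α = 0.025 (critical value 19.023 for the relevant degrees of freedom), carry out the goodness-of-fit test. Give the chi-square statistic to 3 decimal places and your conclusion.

Expected count for each of the 10 categories: 500/10 = 50.
χ² = (66−50)²/50 + (48−50)²/50 + (39−50)²/50 + (56−50)²/50 + (59−50)²/50 + (45−50)²/50 + (40−50)²/50 + (48−50)²/50 + (45−50)²/50 + (54−50)²/50
   = 5.1200 + 0.0800 + 2.4200 + 0.7200 + 1.6200 + 0.5000 + 2.0000 + 0.0800 + 0.5000 + 0.3200
Sum = 13.360
df = 9. Since 13.360 < 19.023, we do not reject H₀.

13.360; do not reject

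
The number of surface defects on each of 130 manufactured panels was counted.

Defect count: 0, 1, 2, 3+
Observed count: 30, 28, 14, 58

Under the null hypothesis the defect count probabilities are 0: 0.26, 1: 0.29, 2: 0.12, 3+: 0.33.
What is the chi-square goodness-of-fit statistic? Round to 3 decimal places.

Expected counts E_i = n·p_i: 130×0.26 = 33.8, 130×0.29 = 37.7, 130×0.12 = 15.6, 130×0.33 = 42.9.
cat         O        E   (O−E)²/E
0          30     33.8     0.4272
1          28     37.7     2.4958
2          14     15.6     0.1641
3+         58     42.9     5.3149
Sum = 8.402

8.402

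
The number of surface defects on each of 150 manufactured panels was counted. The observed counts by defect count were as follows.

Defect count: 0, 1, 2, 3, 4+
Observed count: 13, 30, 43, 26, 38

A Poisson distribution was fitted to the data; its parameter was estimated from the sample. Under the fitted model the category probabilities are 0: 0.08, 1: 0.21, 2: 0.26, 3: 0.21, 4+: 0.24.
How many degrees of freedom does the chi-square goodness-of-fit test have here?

3

There are k = 5 categories and 1 parameter estimated from the data, so df = 5 − 1 − 1 = 3.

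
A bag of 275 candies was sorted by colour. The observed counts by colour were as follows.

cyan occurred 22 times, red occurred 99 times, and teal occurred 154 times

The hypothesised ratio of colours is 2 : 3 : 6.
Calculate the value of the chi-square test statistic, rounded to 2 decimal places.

Ratio total = 11. Expected counts: 275×2/11 = 50, 275×3/11 = 75, 275×6/11 = 150.
cyan: (22 − 50)²/50 = 784/50 = 15.680
red: (99 − 75)²/75 = 576/75 = 7.680
teal: (154 − 150)²/150 = 16/150 = 0.107
Sum = 23.47

23.47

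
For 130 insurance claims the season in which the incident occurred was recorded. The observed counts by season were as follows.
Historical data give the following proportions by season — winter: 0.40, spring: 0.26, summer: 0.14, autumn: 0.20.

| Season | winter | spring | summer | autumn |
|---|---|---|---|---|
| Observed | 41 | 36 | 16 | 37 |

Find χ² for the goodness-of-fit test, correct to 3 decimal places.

Expected counts E_i = n·p_i: 130×0.40 = 52, 130×0.26 = 33.8, 130×0.14 = 18.2, 130×0.20 = 26.
cat         O        E   (O−E)²/E
winter     41       52     2.3269
spring     36     33.8     0.1432
summer     16     18.2     0.2659
autumn     37       26     4.6538
Sum = 7.390

7.390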